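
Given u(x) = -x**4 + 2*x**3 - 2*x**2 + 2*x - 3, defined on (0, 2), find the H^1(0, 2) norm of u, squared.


||u||_{H^1}^2 = 19366/315

The H^1 norm (squared) on an interval (0, L) is
  ||u||_{H^1}^2 = ∫_0^L u(x)^2 dx + ∫_0^L u'(x)^2 dx.
Compute u'(x) = -4*x**3 + 6*x**2 - 4*x + 2.
Then u(x)^2 = x**8 - 4*x**7 + 8*x**6 - 12*x**5 + 18*x**4 - 20*x**3 + 16*x**2 - 12*x + 9 and u'(x)^2 = 16*x**6 - 48*x**5 + 68*x**4 - 64*x**3 + 40*x**2 - 16*x + 4.
Integrate each monomial from 0 to 2 using ∫_0^2 c·x^n dx = c·2^(n+1)/(n+1):
  ∫_0^2 u(x)^2 dx = ∫_0^2 (x^8 - 4*x^7 + 8*x^6 - 12*x^5 + 18*x^4 - 20*x^3 + 16*x^2 - 12*x + 9) dx. Term by term:
    ∫_0^2 x^8 dx = 512/9;  ∫_0^2 -4*x^7 dx = -128;  ∫_0^2 8*x^6 dx = 1024/7;
    ∫_0^2 -12*x^5 dx = -128;  ∫_0^2 18*x^4 dx = 576/5;  ∫_0^2 -20*x^3 dx = -80;
    ∫_0^2 16*x^2 dx = 128/3;  ∫_0^2 -12*x dx = -24;  ∫_0^2 9 dx = 18.
  Sum: 512/9 − 128 + 1024/7 − 128 + 576/5 − 80 + 128/3 − 24 + 18 = 5998/315.
  ∫_0^2 u'(x)^2 dx = ∫_0^2 (16*x^6 - 48*x^5 + 68*x^4 - 64*x^3 + 40*x^2 - 16*x + 4) dx. Term by term:
    ∫_0^2 16*x^6 dx = 2048/7;  ∫_0^2 -48*x^5 dx = -512;  ∫_0^2 68*x^4 dx = 2176/5;
    ∫_0^2 -64*x^3 dx = -256;  ∫_0^2 40*x^2 dx = 320/3;  ∫_0^2 -16*x dx = -32;
    ∫_0^2 4 dx = 8.
  Sum: 2048/7 − 512 + 2176/5 − 256 + 320/3 − 32 + 8 = 4456/105.
Adding: ||u||_{H^1}^2 = 5998/315 + 4456/105 = 19366/315.


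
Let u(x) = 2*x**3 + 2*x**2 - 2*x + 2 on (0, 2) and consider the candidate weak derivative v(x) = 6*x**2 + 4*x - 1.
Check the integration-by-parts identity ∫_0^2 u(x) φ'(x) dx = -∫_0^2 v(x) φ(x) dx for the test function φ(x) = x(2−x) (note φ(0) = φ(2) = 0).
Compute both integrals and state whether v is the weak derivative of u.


LHS = -184/15, RHS = -68/5. No, v is not the weak derivative of u.

u(x) = 2*x**3 + 2*x**2 - 2*x + 2, classical derivative u'(x) = 6*x**2 + 4*x - 2.
φ(x) = x(2−x), so φ'(x) = 2 - 2*x.
Note φ(0) = φ(2) = 0, so the boundary term u·φ vanishes.
LHS = ∫_0^2 u(x) φ'(x) dx = ∫_0^2 (-4*x^4 + 8*x^2 - 8*x + 4) dx. Term by term:
  ∫_0^2 -4*x^4 dx = -128/5;  ∫_0^2 8*x^2 dx = 64/3;  ∫_0^2 -8*x dx = -16;
  ∫_0^2 4 dx = 8.
Sum: -128/5 + 64/3 − 16 + 8 = -184/15.
So LHS = -184/15.
∫_0^2 v(x) φ(x) dx = ∫_0^2 (-6*x^4 + 8*x^3 + 9*x^2 - 2*x) dx. Term by term:
  ∫_0^2 -6*x^4 dx = -192/5;  ∫_0^2 8*x^3 dx = 32;  ∫_0^2 9*x^2 dx = 24;
  ∫_0^2 -2*x dx = -4.
Sum: -192/5 + 32 + 24 − 4 = 68/5.
So RHS = -∫_0^2 v(x) φ(x) dx = -68/5.
LHS − RHS = 4/3 ≠ 0, so the identity fails.
(For a valid weak derivative the identity must hold for EVERY test function, in particular this one. The failure shows v is NOT the weak derivative of u.)
Correct weak derivative would be u'(x) = 6*x**2 + 4*x - 2.


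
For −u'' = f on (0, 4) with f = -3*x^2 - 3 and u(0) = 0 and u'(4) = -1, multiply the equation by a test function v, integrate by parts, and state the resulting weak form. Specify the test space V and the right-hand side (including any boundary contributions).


V = {v ∈ H^1(0, 4) : v(0) = 0} (test functions vanish at x = 0 where u is specified); weak form: ∫_0^4 u'v' dx = ∫_0^4 (-3*x^2 - 3) v dx − v(4) for all v ∈ V.

Multiply both sides by a test function v and integrate from 0 to 4:
  ∫_0^4 −u''(x) v(x) dx = ∫_0^4 f(x) v(x) dx.
Integrate the LHS by parts once:
  ∫_0^4 −u'' v dx = −[u'(x) v(x)]_0^4 + ∫_0^4 u'(x) v'(x) dx.
Thus ∫_0^4 u'(x) v'(x) dx = ∫_0^4 f(x) v(x) dx + [u'(x) v(x)]_0^4.
Choose V so that boundary terms are either known or forced to vanish.
Mixed BC: u(0) = 0 (Dirichlet) and u'(4) = -1 (Neumann). Define V = {v ∈ H^1(0, 4) : v(0) = 0}. Then [u' v]_0^4 = u'(4)·v(4) − u'(0)·0 = − v(4).
Weak formulation: find u (satisfying any essential BC) such that ∫_0^4 u'(x) v'(x) dx = ∫_0^4 f v dx − v(4) for all v ∈ V (Dirichlet at 0 absorbed into V; Neumann datum at x = 4 contributes the boundary term).
Substituting f(x) = -3*x^2 - 3, the right-hand side is ∫_0^4 (-3*x^2 - 3) v dx − v(4).


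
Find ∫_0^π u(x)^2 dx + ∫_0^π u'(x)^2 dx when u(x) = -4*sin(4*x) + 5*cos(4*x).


||u||_{H^1(0,π)}^2 = 697*π/2

u'(x) = -20*sin(4*x) - 16*cos(4*x).
Expand u² and (u')² and integrate term by term on (0, π), using: for integers n ≥ 1, ∫_0^π sin²(nx) dx = ∫_0^π cos²(nx) dx = π/2; for n ≠ n', ∫_0^π sin(nx)sin(n'x) dx = ∫_0^π cos(nx)cos(n'x) dx = 0; and by product-to-sum, ∫_0^π sin(nx)cos(n'x) dx = ½∫_0^π [sin((n+n')x) + sin((n−n')x)] dx, which is 0 when n+n' is even and 2n/(n²−n'²) when n+n' is odd (it need not vanish on (0, π)).
  u² squared terms: (-4)²·∫sin(4x)² dx = 16·π/2 = 8*π;  (5)²·∫cos(4x)² dx = 25·π/2 = 25*π/2.
  u² cross terms: 2·(-4)·(5)·∫sin(4x)·cos(4x) dx = -40·(0) = 0.
  So ∫_0^π u² dx = 8*π + 25*π/2 + 0 = 41*π/2.
  (u')² squared terms: (-20)²·∫sin(4x)² dx = 400·π/2 = 200*π;  (-16)²·∫cos(4x)² dx = 256·π/2 = 128*π.
  (u')² cross terms: 2·(-20)·(-16)·∫sin(4x)·cos(4x) dx = 640·(0) = 0.
  So ∫_0^π (u')² dx = 200*π + 128*π + 0 = 328*π.
||u||_{H^1}^2 = (41*π/2) + (328*π) = 697*π/2.


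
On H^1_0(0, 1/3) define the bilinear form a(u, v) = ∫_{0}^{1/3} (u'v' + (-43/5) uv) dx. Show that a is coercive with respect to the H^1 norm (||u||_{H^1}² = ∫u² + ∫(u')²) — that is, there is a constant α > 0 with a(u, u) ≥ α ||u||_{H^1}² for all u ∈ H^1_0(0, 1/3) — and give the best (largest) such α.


α = (-43 + 45*π^2)/(5*(1 + 9*π^2))

Coercivity of a(·,·) on H^1_0(0, 1/3) means a(u, u) ≥ α ||u||_{H^1}² for every u ∈ H^1_0.
The interval has length L = 1/3, and Poincaré/coercivity depend only on L. Here a(u, u) = ∫(u')² + (-43/5)·∫u².
Here c = -43/5 < 0 with |c| < (π/L)² = 9*π^2, so coercivity still holds. The condition a(u,u) ≥ α||u||_{H^1}² reads (1−α)∫(u')² ≥ (α−c)∫u². Any admissible α is ≤ 1 (rapidly oscillating u have ∫u²/∫(u')² → 0), and α = 1 would force 0 ≥ (1−c)∫u², impossible since c < 1; so 1−α > 0. By the sharp Poincaré inequality on H^1_0 of an interval of length L, ∫(u')² ≥ (π/L)²∫u² with equality for the first sine mode sin(π(x−x₀)/L) (x₀ the left endpoint), so the inequality holds for all u iff (1−α)(π/L)² ≥ α − c, i.e. α ≤ ((π/L)² + c)/((π/L)² + 1) = (1 + c(L/π)²)/(1 + (L/π)²). (Direct route, valid since c ≤ 0: Poincaré gives c∫u² ≥ c(L/π)²∫(u')², so a(u,u) ≥ (1 + c(L/π)²)∫(u')², while ||u||_{H^1}² ≤ (1 + (L/π)²)∫(u')²; dividing yields the same α.) With (π/L)² = 9*π^2 and c = -43/5, the largest admissible constant is α = ((π/L)² + c)/((π/L)² + 1).
Simplifying, α = (-43 + 45*π^2)/(5*(1 + 9*π^2)).


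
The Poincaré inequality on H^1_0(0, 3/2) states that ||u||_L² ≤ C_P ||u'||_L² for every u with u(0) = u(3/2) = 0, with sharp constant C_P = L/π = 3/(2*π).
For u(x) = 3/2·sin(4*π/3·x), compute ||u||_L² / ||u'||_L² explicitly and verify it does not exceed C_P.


||u||_L² / ||u'||_L² = 3/(4*π) < C_P = 3/(2*π).

u(x) = 3/2·sin(4*π/3·x), so u'(x) = 2*π*cos(4*π*x/3).
Writing u(x) = A·sin(kπx/L) with A = 3/2 and k = 2, use ∫_0^L sin²(kπx/L) dx = L/2 and ∫_0^L cos²(kπx/L) dx = L/2.
u² = 9/4·sin²(4*π/3·x) and (u')² = 4*π^2·cos²(4*π/3·x), and each of sin², cos² integrates to L/2 = 3/4 over (0, 3/2).
∫_0^3/2 u² dx = 27/16, so ||u||_L² = 3*sqrt(3)/4.
∫_0^3/2 (u')² dx = 3*π^2, so ||u'||_L² = sqrt(3)*π.
Ratio ||u||_L² / ||u'||_L² = 3/(4*π).
Sharp Poincaré constant on H^1_0(0, 3/2) is C_P = L/π = 3/(2*π), achieved by sin(2*π/3·x).
This is the k = 2 harmonic; the ratio L/(kπ) is strictly less than C_P = L/π, consistent with the sharp inequality ||u||_L² ≤ C_P ||u'||_L².


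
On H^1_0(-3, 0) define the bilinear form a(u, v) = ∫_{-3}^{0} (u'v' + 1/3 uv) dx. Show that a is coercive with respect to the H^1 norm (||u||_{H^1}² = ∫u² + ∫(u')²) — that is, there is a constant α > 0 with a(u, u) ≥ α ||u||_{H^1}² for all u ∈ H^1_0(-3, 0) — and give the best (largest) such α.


α = (3 + π^2)/(9 + π^2)

Coercivity of a(·,·) on H^1_0(-3, 0) means a(u, u) ≥ α ||u||_{H^1}² for every u ∈ H^1_0.
The interval has length L = 3, and Poincaré/coercivity depend only on L. Here a(u, u) = ∫(u')² + (1/3)·∫u².
Here 0 < c = 1/3 < 1. The condition a(u,u) ≥ α||u||_{H^1}² reads (1−α)∫(u')² ≥ (α−c)∫u². Any admissible α is ≤ 1 (rapidly oscillating u have ∫u²/∫(u')² → 0), and α = 1 would force 0 ≥ (1−c)∫u², impossible since c < 1; so 1−α > 0. By the sharp Poincaré inequality on H^1_0 of an interval of length L, ∫(u')² ≥ (π/L)²∫u² with equality for the first sine mode sin(π(x−x₀)/L) (x₀ the left endpoint), so the inequality holds for all u iff (1−α)(π/L)² ≥ α − c, i.e. α ≤ ((π/L)² + c)/((π/L)² + 1) = (1 + c(L/π)²)/(1 + (L/π)²). With (π/L)² = π^2/9 and c = 1/3, the largest admissible constant is α = ((π/L)² + c)/((π/L)² + 1).
Simplifying, α = (3 + π^2)/(9 + π^2).


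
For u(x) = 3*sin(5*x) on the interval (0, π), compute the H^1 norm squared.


||u||_{H^1(0,π)}^2 = 117*π

u'(x) = 15*cos(5*x).
Expand u² and (u')² and integrate term by term on (0, π), using: for integers n ≥ 1, ∫_0^π sin²(nx) dx = ∫_0^π cos²(nx) dx = π/2; for n ≠ n', ∫_0^π sin(nx)sin(n'x) dx = ∫_0^π cos(nx)cos(n'x) dx = 0; and by product-to-sum, ∫_0^π sin(nx)cos(n'x) dx = ½∫_0^π [sin((n+n')x) + sin((n−n')x)] dx, which is 0 when n+n' is even and 2n/(n²−n'²) when n+n' is odd (it need not vanish on (0, π)).
  u² squared terms: (3)²·∫sin(5x)² dx = 9·π/2 = 9*π/2.
  So ∫_0^π u² dx = 9*π/2.
  (u')² squared terms: (15)²·∫cos(5x)² dx = 225·π/2 = 225*π/2.
  So ∫_0^π (u')² dx = 225*π/2.
||u||_{H^1}^2 = (9*π/2) + (225*π/2) = 117*π.


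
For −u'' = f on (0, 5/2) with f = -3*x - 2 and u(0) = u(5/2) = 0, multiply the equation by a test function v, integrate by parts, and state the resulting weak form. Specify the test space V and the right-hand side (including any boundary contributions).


V = H^1_0(0, 5/2) (so v(0) = v(5/2) = 0); weak form: ∫_0^5/2 u'v' dx = ∫_0^5/2 (-3*x - 2) v dx for all v ∈ V.

Multiply both sides by a test function v and integrate from 0 to 5/2:
  ∫_0^5/2 −u''(x) v(x) dx = ∫_0^5/2 f(x) v(x) dx.
Integrate the LHS by parts once:
  ∫_0^5/2 −u'' v dx = −[u'(x) v(x)]_0^5/2 + ∫_0^5/2 u'(x) v'(x) dx.
Thus ∫_0^5/2 u'(x) v'(x) dx = ∫_0^5/2 f(x) v(x) dx + [u'(x) v(x)]_0^5/2.
Choose V so that boundary terms are either known or forced to vanish.
u is Dirichlet: u(0) = u(5/2) = 0. Let V = H^1_0(0, 5/2); then v(0) = v(5/2) = 0, and [u' v]_0^5/2 = 0.
Weak formulation: find u (satisfying any essential BC) such that ∫_0^5/2 u'(x) v'(x) dx = ∫_0^5/2 f v dx for all v ∈ V.
Substituting f(x) = -3*x - 2, the right-hand side is ∫_0^5/2 (-3*x - 2) v dx.


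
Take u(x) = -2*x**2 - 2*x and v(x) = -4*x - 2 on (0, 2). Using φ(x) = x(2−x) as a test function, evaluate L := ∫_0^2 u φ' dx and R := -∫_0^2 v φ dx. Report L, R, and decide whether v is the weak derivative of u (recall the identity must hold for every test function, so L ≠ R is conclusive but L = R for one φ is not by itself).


LHS = 8, RHS = 8. Yes, v = u' weakly.

u(x) = -2*x**2 - 2*x, classical derivative u'(x) = -4*x - 2.
φ(x) = x(2−x), so φ'(x) = 2 - 2*x.
Note φ(0) = φ(2) = 0, so the boundary term u·φ vanishes.
LHS = ∫_0^2 u(x) φ'(x) dx = ∫_0^2 (4*x^3 - 4*x) dx. Term by term:
  ∫_0^2 4*x^3 dx = 16;  ∫_0^2 -4*x dx = -8.
Sum: 16 − 8 = 8.
So LHS = 8.
∫_0^2 v(x) φ(x) dx = ∫_0^2 (4*x^3 - 6*x^2 - 4*x) dx. Term by term:
  ∫_0^2 4*x^3 dx = 16;  ∫_0^2 -6*x^2 dx = -16;  ∫_0^2 -4*x dx = -8.
Sum: 16 − 16 − 8 = -8.
So RHS = -∫_0^2 v(x) φ(x) dx = 8.
LHS = RHS, so the identity holds for this test φ.
Moreover u is smooth here and v(x) = u'(x) = -4*x - 2 pointwise, so the identity holds for every test function. Hence v is the weak derivative of u.


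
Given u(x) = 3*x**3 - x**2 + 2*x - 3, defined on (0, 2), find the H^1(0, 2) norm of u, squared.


||u||_{H^1}^2 = 61898/105

The H^1 norm (squared) on an interval (0, L) is
  ||u||_{H^1}^2 = ∫_0^L u(x)^2 dx + ∫_0^L u'(x)^2 dx.
Compute u'(x) = 9*x**2 - 2*x + 2.
Then u(x)^2 = 9*x**6 - 6*x**5 + 13*x**4 - 22*x**3 + 10*x**2 - 12*x + 9 and u'(x)^2 = 81*x**4 - 36*x**3 + 40*x**2 - 8*x + 4.
Integrate each monomial from 0 to 2 using ∫_0^2 c·x^n dx = c·2^(n+1)/(n+1):
  ∫_0^2 u(x)^2 dx = ∫_0^2 (9*x^6 - 6*x^5 + 13*x^4 - 22*x^3 + 10*x^2 - 12*x + 9) dx. Term by term:
    ∫_0^2 9*x^6 dx = 1152/7;  ∫_0^2 -6*x^5 dx = -64;  ∫_0^2 13*x^4 dx = 416/5;
    ∫_0^2 -22*x^3 dx = -88;  ∫_0^2 10*x^2 dx = 80/3;  ∫_0^2 -12*x dx = -24;
    ∫_0^2 9 dx = 18.
  Sum: 1152/7 − 64 + 416/5 − 88 + 80/3 − 24 + 18 = 12226/105.
  ∫_0^2 u'(x)^2 dx = ∫_0^2 (81*x^4 - 36*x^3 + 40*x^2 - 8*x + 4) dx. Term by term:
    ∫_0^2 81*x^4 dx = 2592/5;  ∫_0^2 -36*x^3 dx = -144;  ∫_0^2 40*x^2 dx = 320/3;
    ∫_0^2 -8*x dx = -16;  ∫_0^2 4 dx = 8.
  Sum: 2592/5 − 144 + 320/3 − 16 + 8 = 7096/15.
Adding: ||u||_{H^1}^2 = 12226/105 + 7096/15 = 61898/105.


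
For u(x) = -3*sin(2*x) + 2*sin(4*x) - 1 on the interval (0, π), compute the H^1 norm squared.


||u||_{H^1(0,π)}^2 = 115*π/2

u'(x) = -6*cos(2*x) + 8*cos(4*x).
Expand u² and (u')² and integrate term by term on (0, π), using: for integers n ≥ 1, ∫_0^π sin²(nx) dx = ∫_0^π cos²(nx) dx = π/2; for n ≠ n', ∫_0^π sin(nx)sin(n'x) dx = ∫_0^π cos(nx)cos(n'x) dx = 0; and by product-to-sum, ∫_0^π sin(nx)cos(n'x) dx = ½∫_0^π [sin((n+n')x) + sin((n−n')x)] dx, which is 0 when n+n' is even and 2n/(n²−n'²) when n+n' is odd (it need not vanish on (0, π)). For the constant mode: ∫_0^π 1 dx = π, ∫_0^π cos(nx) dx = 0, ∫_0^π sin(nx) dx = (1−(−1)^n)/n.
  u² squared terms: (-1)²·∫1 dx = 1·π = π;  (-3)²·∫sin(2x)² dx = 9·π/2 = 9*π/2;  (2)²·∫sin(4x)² dx = 4·π/2 = 2*π.
  u² cross terms: 2·(-1)·(-3)·∫1·sin(2x) dx = 6·(0) = 0;  2·(-1)·(2)·∫1·sin(4x) dx = -4·(0) = 0;  2·(-3)·(2)·∫sin(2x)·sin(4x) dx = -12·(0) = 0.
  So ∫_0^π u² dx = π + 9*π/2 + 2*π + 0 + 0 + 0 = 15*π/2.
  (u')² squared terms: (-6)²·∫cos(2x)² dx = 36·π/2 = 18*π;  (8)²·∫cos(4x)² dx = 64·π/2 = 32*π.
  (u')² cross terms: 2·(-6)·(8)·∫cos(2x)·cos(4x) dx = -96·(0) = 0.
  So ∫_0^π (u')² dx = 18*π + 32*π + 0 = 50*π.
||u||_{H^1}^2 = (15*π/2) + (50*π) = 115*π/2.


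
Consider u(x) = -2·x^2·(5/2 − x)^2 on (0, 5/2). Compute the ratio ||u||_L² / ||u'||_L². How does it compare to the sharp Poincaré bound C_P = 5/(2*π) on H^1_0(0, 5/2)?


||u||_L² / ||u'||_L² = 5*sqrt(3)/12 < C_P = 5/(2*π).

u(x) = -2·x^2·(5/2 − x)^2, so u'(x) = x*(-8*x^2 + 30*x - 25).
u(x) = -2·x^2·(5/2 − x)^2 vanishes at x = 0 and x = 5/2, so u ∈ H^1_0(0, 5/2). Differentiate via the product rule and integrate the resulting polynomials term by term.
  ∫_0^5/2 u² dx = ∫_0^5/2 (4*x^8 - 40*x^7 + 150*x^6 - 250*x^5 + 625*x^4/4) dx. Term by term:
    ∫_0^5/2 4*x^8 dx = 1953125/1152;  ∫_0^5/2 -40*x^7 dx = -1953125/256;  ∫_0^5/2 150*x^6 dx = 5859375/448;
    ∫_0^5/2 -250*x^5 dx = -1953125/192;  ∫_0^5/2 625*x^4/4 dx = 390625/128.
  Sum: 1953125/1152 − 1953125/256 + 5859375/448 − 1953125/192 + 390625/128 = 390625/16128.
  ∫_0^5/2 (u')² dx = ∫_0^5/2 (64*x^6 - 480*x^5 + 1300*x^4 - 1500*x^3 + 625*x^2) dx. Term by term:
    ∫_0^5/2 64*x^6 dx = 78125/14;  ∫_0^5/2 -480*x^5 dx = -78125/4;  ∫_0^5/2 1300*x^4 dx = 203125/8;
    ∫_0^5/2 -1500*x^3 dx = -234375/16;  ∫_0^5/2 625*x^2 dx = 78125/24.
  Sum: 78125/14 − 78125/4 + 203125/8 − 234375/16 + 78125/24 = 15625/336.
∫_0^5/2 u² dx = 390625/16128, so ||u||_L² = 625*sqrt(7)/336.
∫_0^5/2 (u')² dx = 15625/336, so ||u'||_L² = 125*sqrt(21)/84.
Ratio ||u||_L² / ||u'||_L² = 5*sqrt(3)/12.
Sharp Poincaré constant on H^1_0(0, 5/2) is C_P = L/π = 5/(2*π), achieved by sin(2*π/5·x).
A polynomial bump cannot attain the sharp Poincaré constant (only the first sine eigenfunction does), so the ratio is strictly less than C_P, consistent with ||u||_L² ≤ C_P ||u'||_L².


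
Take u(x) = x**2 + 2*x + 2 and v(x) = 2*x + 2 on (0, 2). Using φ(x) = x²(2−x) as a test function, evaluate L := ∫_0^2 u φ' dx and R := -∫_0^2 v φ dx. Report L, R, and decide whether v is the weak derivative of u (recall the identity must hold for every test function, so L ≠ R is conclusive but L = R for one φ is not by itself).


LHS = -88/15, RHS = -88/15. Yes, v = u' weakly.

u(x) = x**2 + 2*x + 2, classical derivative u'(x) = 2*x + 2.
φ(x) = x²(2−x), so φ'(x) = x*(4 - 3*x).
Note φ(0) = φ(2) = 0, so the boundary term u·φ vanishes.
LHS = ∫_0^2 u(x) φ'(x) dx = ∫_0^2 (-3*x^4 - 2*x^3 + 2*x^2 + 8*x) dx. Term by term:
  ∫_0^2 -3*x^4 dx = -96/5;  ∫_0^2 -2*x^3 dx = -8;  ∫_0^2 2*x^2 dx = 16/3;
  ∫_0^2 8*x dx = 16.
Sum: -96/5 − 8 + 16/3 + 16 = -88/15.
So LHS = -88/15.
∫_0^2 v(x) φ(x) dx = ∫_0^2 (-2*x^4 + 2*x^3 + 4*x^2) dx. Term by term:
  ∫_0^2 -2*x^4 dx = -64/5;  ∫_0^2 2*x^3 dx = 8;  ∫_0^2 4*x^2 dx = 32/3.
Sum: -64/5 + 8 + 32/3 = 88/15.
So RHS = -∫_0^2 v(x) φ(x) dx = -88/15.
LHS = RHS, so the identity holds for this test φ.
Moreover u is smooth here and v(x) = u'(x) = 2*x + 2 pointwise, so the identity holds for every test function. Hence v is the weak derivative of u.


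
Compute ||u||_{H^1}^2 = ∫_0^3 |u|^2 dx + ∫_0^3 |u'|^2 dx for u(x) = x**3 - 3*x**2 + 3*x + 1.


||u||_{H^1}^2 = 3669/35

The H^1 norm (squared) on an interval (0, L) is
  ||u||_{H^1}^2 = ∫_0^L u(x)^2 dx + ∫_0^L u'(x)^2 dx.
Compute u'(x) = 3*x**2 - 6*x + 3.
Then u(x)^2 = x**6 - 6*x**5 + 15*x**4 - 16*x**3 + 3*x**2 + 6*x + 1 and u'(x)^2 = 9*x**4 - 36*x**3 + 54*x**2 - 36*x + 9.
Integrate each monomial from 0 to 3 using ∫_0^3 c·x^n dx = c·3^(n+1)/(n+1):
  ∫_0^3 u(x)^2 dx = ∫_0^3 (x^6 - 6*x^5 + 15*x^4 - 16*x^3 + 3*x^2 + 6*x + 1) dx. Term by term:
    ∫_0^3 x^6 dx = 2187/7;  ∫_0^3 -6*x^5 dx = -729;  ∫_0^3 15*x^4 dx = 729;
    ∫_0^3 -16*x^3 dx = -324;  ∫_0^3 3*x^2 dx = 27;  ∫_0^3 6*x dx = 27;
    ∫_0^3 1 dx = 3.
  Sum: 2187/7 − 729 + 729 − 324 + 27 + 27 + 3 = 318/7.
  ∫_0^3 u'(x)^2 dx = ∫_0^3 (9*x^4 - 36*x^3 + 54*x^2 - 36*x + 9) dx. Term by term:
    ∫_0^3 9*x^4 dx = 2187/5;  ∫_0^3 -36*x^3 dx = -729;  ∫_0^3 54*x^2 dx = 486;
    ∫_0^3 -36*x dx = -162;  ∫_0^3 9 dx = 27.
  Sum: 2187/5 − 729 + 486 − 162 + 27 = 297/5.
Adding: ||u||_{H^1}^2 = 318/7 + 297/5 = 3669/35.


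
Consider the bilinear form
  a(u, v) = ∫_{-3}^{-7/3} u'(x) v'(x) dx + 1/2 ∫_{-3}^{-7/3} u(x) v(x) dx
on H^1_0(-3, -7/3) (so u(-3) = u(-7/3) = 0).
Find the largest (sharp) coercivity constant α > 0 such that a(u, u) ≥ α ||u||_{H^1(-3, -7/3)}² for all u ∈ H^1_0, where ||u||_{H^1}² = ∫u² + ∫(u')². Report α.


α = (2 + 9*π^2)/(4 + 9*π^2)

Coercivity of a(·,·) on H^1_0(-3, -7/3) means a(u, u) ≥ α ||u||_{H^1}² for every u ∈ H^1_0.
The interval has length L = 2/3, and Poincaré/coercivity depend only on L. Here a(u, u) = ∫(u')² + (1/2)·∫u².
Here 0 < c = 1/2 < 1. The condition a(u,u) ≥ α||u||_{H^1}² reads (1−α)∫(u')² ≥ (α−c)∫u². Any admissible α is ≤ 1 (rapidly oscillating u have ∫u²/∫(u')² → 0), and α = 1 would force 0 ≥ (1−c)∫u², impossible since c < 1; so 1−α > 0. By the sharp Poincaré inequality on H^1_0 of an interval of length L, ∫(u')² ≥ (π/L)²∫u² with equality for the first sine mode sin(π(x−x₀)/L) (x₀ the left endpoint), so the inequality holds for all u iff (1−α)(π/L)² ≥ α − c, i.e. α ≤ ((π/L)² + c)/((π/L)² + 1) = (1 + c(L/π)²)/(1 + (L/π)²). With (π/L)² = 9*π^2/4 and c = 1/2, the largest admissible constant is α = ((π/L)² + c)/((π/L)² + 1).
Simplifying, α = (2 + 9*π^2)/(4 + 9*π^2).


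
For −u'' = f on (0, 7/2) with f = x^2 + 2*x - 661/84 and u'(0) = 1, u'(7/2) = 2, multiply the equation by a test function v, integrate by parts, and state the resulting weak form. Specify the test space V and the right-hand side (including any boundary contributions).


V = H^1(0, 7/2) (v unrestricted at boundary; u is determined up to an additive constant); weak form: ∫_0^7/2 u'v' dx = ∫_0^7/2 (x^2 + 2*x - 661/84) v dx + 2·v(7/2) − v(0) for all v ∈ V.

Multiply both sides by a test function v and integrate from 0 to 7/2:
  ∫_0^7/2 −u''(x) v(x) dx = ∫_0^7/2 f(x) v(x) dx.
Integrate the LHS by parts once:
  ∫_0^7/2 −u'' v dx = −[u'(x) v(x)]_0^7/2 + ∫_0^7/2 u'(x) v'(x) dx.
Thus ∫_0^7/2 u'(x) v'(x) dx = ∫_0^7/2 f(x) v(x) dx + [u'(x) v(x)]_0^7/2.
Choose V so that boundary terms are either known or forced to vanish.
u has inhomogeneous Neumann u'(0) = 1, u'(7/2) = 2. [u' v]_0^7/2 = (2)·v(7/2) − (1)·v(0) = 2·v(7/2) − v(0). Take V = H^1(0, 7/2); boundary term becomes part of RHS.
Weak formulation: find u (satisfying any essential BC) such that ∫_0^7/2 u'(x) v'(x) dx = ∫_0^7/2 f v dx + 2·v(7/2) − v(0) for all v ∈ V (Neumann data are natural BCs: they enter the RHS as boundary terms).
Substituting f(x) = x^2 + 2*x - 661/84, the right-hand side is ∫_0^7/2 (x^2 + 2*x - 661/84) v dx + 2·v(7/2) − v(0).
Compatibility check (pure Neumann): taking v ≡ 1 ∈ V gives 0 = ∫_0^7/2 f dx + (2) − (1), i.e. ∫_0^7/2 f dx must equal u'(0) − u'(7/2) = -1. Indeed ∫_0^7/2 (x^2 + 2*x - 661/84) dx = -1, so the data are compatible. The solution is then unique only up to an additive constant (fix it e.g. by requiring ∫_0^7/2 u dx = 0).


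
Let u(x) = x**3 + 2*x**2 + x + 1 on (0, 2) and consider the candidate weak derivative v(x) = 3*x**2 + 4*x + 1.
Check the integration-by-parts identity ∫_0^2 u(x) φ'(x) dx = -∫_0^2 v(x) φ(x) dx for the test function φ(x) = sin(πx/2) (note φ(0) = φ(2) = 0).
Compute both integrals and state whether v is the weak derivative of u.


LHS = -44/π + 96/π^3, RHS = -44/π + 96/π^3. Yes, v = u' weakly.

u(x) = x**3 + 2*x**2 + x + 1, classical derivative u'(x) = 3*x**2 + 4*x + 1.
φ(x) = sin(πx/2), so φ'(x) = π*cos(π*x/2)/2.
Note φ(0) = φ(2) = 0, so the boundary term u·φ vanishes.
LHS = ∫_0^2 u(x) φ'(x) dx = ∫_0^2 (π*x^3*cos(π*x/2)/2 + π*x^2*cos(π*x/2) + π*x*cos(π*x/2)/2 + π*cos(π*x/2)/2) dx. Term by term:
  ∫_0^2 π*cos(π*x/2)/2 dx = 0;  ∫_0^2 π*x^2*cos(π*x/2) dx = -16/π;  ∫_0^2 π*x*cos(π*x/2)/2 dx = -4/π;
  ∫_0^2 π*x^3*cos(π*x/2)/2 dx = -24/π + 96/π^3.
Sum: 0 − 16/π − 4/π + -24/π + 96/π^3 = -44/π + 96/π^3.
So LHS = -44/π + 96/π^3.
∫_0^2 v(x) φ(x) dx = ∫_0^2 (3*x^2*sin(π*x/2) + 4*x*sin(π*x/2) + sin(π*x/2)) dx. Term by term:
  ∫_0^2 3*x^2*sin(π*x/2) dx = -96/π^3 + 24/π;  ∫_0^2 4*x*sin(π*x/2) dx = 16/π;  ∫_0^2 sin(π*x/2) dx = 4/π.
Sum: -96/π^3 + 24/π + 16/π + 4/π = -96/π^3 + 44/π.
So RHS = -∫_0^2 v(x) φ(x) dx = -44/π + 96/π^3.
LHS = RHS, so the identity holds for this test φ.
Moreover u is smooth here and v(x) = u'(x) = 3*x**2 + 4*x + 1 pointwise, so the identity holds for every test function. Hence v is the weak derivative of u.


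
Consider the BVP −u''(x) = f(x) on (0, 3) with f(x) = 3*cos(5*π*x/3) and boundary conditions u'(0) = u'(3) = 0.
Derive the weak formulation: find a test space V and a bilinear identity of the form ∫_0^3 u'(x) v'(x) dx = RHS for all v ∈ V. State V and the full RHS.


V = H^1(0, 3) (no boundary constraint on v; u is determined up to an additive constant); weak form: ∫_0^3 u'v' dx = ∫_0^3 (3*cos(5*π*x/3)) v dx for all v ∈ V.

Multiply both sides by a test function v and integrate from 0 to 3:
  ∫_0^3 −u''(x) v(x) dx = ∫_0^3 f(x) v(x) dx.
Integrate the LHS by parts once:
  ∫_0^3 −u'' v dx = −[u'(x) v(x)]_0^3 + ∫_0^3 u'(x) v'(x) dx.
Thus ∫_0^3 u'(x) v'(x) dx = ∫_0^3 f(x) v(x) dx + [u'(x) v(x)]_0^3.
Choose V so that boundary terms are either known or forced to vanish.
u has homogeneous Neumann: u'(0) = u'(3) = 0. So [u' v]_0^3 = 0·v(3) − 0·v(0) = 0 for any v; take V = H^1(0, 3).
Weak formulation: find u (satisfying any essential BC) such that ∫_0^3 u'(x) v'(x) dx = ∫_0^3 f v dx for all v ∈ V (homogeneous Neumann, so boundary terms vanish).
Substituting f(x) = 3*cos(5*π*x/3), the right-hand side is ∫_0^3 (3*cos(5*π*x/3)) v dx.
Compatibility check (pure Neumann): taking v ≡ 1 ∈ V gives 0 = ∫_0^3 f dx + (0) − (0), i.e. ∫_0^3 f dx must equal u'(0) − u'(3) = 0. Indeed ∫_0^3 (3*cos(5*π*x/3)) dx = 0, so the data are compatible. The solution is then unique only up to an additive constant (fix it e.g. by requiring ∫_0^3 u dx = 0).


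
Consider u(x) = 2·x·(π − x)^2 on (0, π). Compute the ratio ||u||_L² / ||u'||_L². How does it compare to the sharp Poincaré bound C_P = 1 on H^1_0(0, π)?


||u||_L² / ||u'||_L² = sqrt(14)*π/14 < C_P = 1.

u(x) = 2·x·(π − x)^2, so u'(x) = 2*(x - π)*(3*x - π).
u(x) = 2·x·(π − x)^2 vanishes at x = 0 and x = π, so u ∈ H^1_0(0, π). Differentiate via the product rule and integrate the resulting polynomials term by term.
  ∫_0^π u² dx = ∫_0^π (4*x^6 - 16*π*x^5 + 24*π^2*x^4 - 16*π^3*x^3 + 4*π^4*x^2) dx. Term by term:
    ∫_0^π 4*x^6 dx = 4*π^7/7;  ∫_0^π -16*π*x^5 dx = -8*π^7/3;  ∫_0^π 24*π^2*x^4 dx = 24*π^7/5;
    ∫_0^π -16*π^3*x^3 dx = -4*π^7;  ∫_0^π 4*π^4*x^2 dx = 4*π^7/3.
  Sum: 4*π^7/7 − 8*π^7/3 + 24*π^7/5 − 4*π^7 + 4*π^7/3 = 4*π^7/105.
  ∫_0^π (u')² dx = ∫_0^π (36*x^4 - 96*π*x^3 + 88*π^2*x^2 - 32*π^3*x + 4*π^4) dx. Term by term:
    ∫_0^π 36*x^4 dx = 36*π^5/5;  ∫_0^π -96*π*x^3 dx = -24*π^5;  ∫_0^π 88*π^2*x^2 dx = 88*π^5/3;
    ∫_0^π -32*π^3*x dx = -16*π^5;  ∫_0^π 4*π^4 dx = 4*π^5.
  Sum: 36*π^5/5 − 24*π^5 + 88*π^5/3 − 16*π^5 + 4*π^5 = 8*π^5/15.
∫_0^π u² dx = 4*π^7/105, so ||u||_L² = 2*sqrt(105)*π^(7/2)/105.
∫_0^π (u')² dx = 8*π^5/15, so ||u'||_L² = 2*sqrt(30)*π^(5/2)/15.
Ratio ||u||_L² / ||u'||_L² = sqrt(14)*π/14.
Sharp Poincaré constant on H^1_0(0, π) is C_P = L/π = 1, achieved by sin(x).
A polynomial bump cannot attain the sharp Poincaré constant (only the first sine eigenfunction does), so the ratio is strictly less than C_P, consistent with ||u||_L² ≤ C_P ||u'||_L².


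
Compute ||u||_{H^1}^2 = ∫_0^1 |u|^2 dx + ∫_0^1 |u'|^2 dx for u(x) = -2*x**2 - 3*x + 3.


||u||_{H^1}^2 = 437/15

The H^1 norm (squared) on an interval (0, L) is
  ||u||_{H^1}^2 = ∫_0^L u(x)^2 dx + ∫_0^L u'(x)^2 dx.
Compute u'(x) = -4*x - 3.
Then u(x)^2 = 4*x**4 + 12*x**3 - 3*x**2 - 18*x + 9 and u'(x)^2 = 16*x**2 + 24*x + 9.
Integrate each monomial from 0 to 1 using ∫_0^1 c·x^n dx = c·1^(n+1)/(n+1):
  ∫_0^1 u(x)^2 dx = ∫_0^1 (4*x^4 + 12*x^3 - 3*x^2 - 18*x + 9) dx. Term by term:
    ∫_0^1 4*x^4 dx = 4/5;  ∫_0^1 12*x^3 dx = 3;  ∫_0^1 -3*x^2 dx = -1;
    ∫_0^1 -18*x dx = -9;  ∫_0^1 9 dx = 9.
  Sum: 4/5 + 3 − 1 − 9 + 9 = 14/5.
  ∫_0^1 u'(x)^2 dx = ∫_0^1 (16*x^2 + 24*x + 9) dx. Term by term:
    ∫_0^1 16*x^2 dx = 16/3;  ∫_0^1 24*x dx = 12;  ∫_0^1 9 dx = 9.
  Sum: 16/3 + 12 + 9 = 79/3.
Adding: ||u||_{H^1}^2 = 14/5 + 79/3 = 437/15.


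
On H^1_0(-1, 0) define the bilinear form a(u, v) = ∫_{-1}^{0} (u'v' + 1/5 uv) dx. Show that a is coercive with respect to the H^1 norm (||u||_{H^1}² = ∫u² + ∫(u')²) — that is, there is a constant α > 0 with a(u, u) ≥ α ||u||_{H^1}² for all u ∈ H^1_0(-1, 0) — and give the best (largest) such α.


α = (1/5 + π^2)/(1 + π^2)

Coercivity of a(·,·) on H^1_0(-1, 0) means a(u, u) ≥ α ||u||_{H^1}² for every u ∈ H^1_0.
The interval has length L = 1, and Poincaré/coercivity depend only on L. Here a(u, u) = ∫(u')² + (1/5)·∫u².
Here 0 < c = 1/5 < 1. The condition a(u,u) ≥ α||u||_{H^1}² reads (1−α)∫(u')² ≥ (α−c)∫u². Any admissible α is ≤ 1 (rapidly oscillating u have ∫u²/∫(u')² → 0), and α = 1 would force 0 ≥ (1−c)∫u², impossible since c < 1; so 1−α > 0. By the sharp Poincaré inequality on H^1_0 of an interval of length L, ∫(u')² ≥ (π/L)²∫u² with equality for the first sine mode sin(π(x−x₀)/L) (x₀ the left endpoint), so the inequality holds for all u iff (1−α)(π/L)² ≥ α − c, i.e. α ≤ ((π/L)² + c)/((π/L)² + 1) = (1 + c(L/π)²)/(1 + (L/π)²). With (π/L)² = π^2 and c = 1/5, the largest admissible constant is α = ((π/L)² + c)/((π/L)² + 1).
Simplifying, α = (1/5 + π^2)/(1 + π^2).


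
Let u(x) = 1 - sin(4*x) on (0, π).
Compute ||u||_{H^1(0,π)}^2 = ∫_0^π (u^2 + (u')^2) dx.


||u||_{H^1(0,π)}^2 = 19*π/2

u'(x) = -4*cos(4*x).
Expand u² and (u')² and integrate term by term on (0, π), using: for integers n ≥ 1, ∫_0^π sin²(nx) dx = ∫_0^π cos²(nx) dx = π/2; for n ≠ n', ∫_0^π sin(nx)sin(n'x) dx = ∫_0^π cos(nx)cos(n'x) dx = 0; and by product-to-sum, ∫_0^π sin(nx)cos(n'x) dx = ½∫_0^π [sin((n+n')x) + sin((n−n')x)] dx, which is 0 when n+n' is even and 2n/(n²−n'²) when n+n' is odd (it need not vanish on (0, π)). For the constant mode: ∫_0^π 1 dx = π, ∫_0^π cos(nx) dx = 0, ∫_0^π sin(nx) dx = (1−(−1)^n)/n.
  u² squared terms: (1)²·∫1 dx = 1·π = π;  (-1)²·∫sin(4x)² dx = 1·π/2 = π/2.
  u² cross terms: 2·(1)·(-1)·∫1·sin(4x) dx = -2·(0) = 0.
  So ∫_0^π u² dx = π + π/2 + 0 = 3*π/2.
  (u')² squared terms: (-4)²·∫cos(4x)² dx = 16·π/2 = 8*π.
  So ∫_0^π (u')² dx = 8*π.
||u||_{H^1}^2 = (3*π/2) + (8*π) = 19*π/2.


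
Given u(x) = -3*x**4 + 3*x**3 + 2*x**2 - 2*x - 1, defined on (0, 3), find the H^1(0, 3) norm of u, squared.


||u||_{H^1}^2 = 3744507/140

The H^1 norm (squared) on an interval (0, L) is
  ||u||_{H^1}^2 = ∫_0^L u(x)^2 dx + ∫_0^L u'(x)^2 dx.
Compute u'(x) = -12*x**3 + 9*x**2 + 4*x - 2.
Then u(x)^2 = 9*x**8 - 18*x**7 - 3*x**6 + 24*x**5 - 2*x**4 - 14*x**3 + 4*x + 1 and u'(x)^2 = 144*x**6 - 216*x**5 - 15*x**4 + 120*x**3 - 20*x**2 - 16*x + 4.
Integrate each monomial from 0 to 3 using ∫_0^3 c·x^n dx = c·3^(n+1)/(n+1):
  ∫_0^3 u(x)^2 dx = ∫_0^3 (9*x^8 - 18*x^7 - 3*x^6 + 24*x^5 - 2*x^4 - 14*x^3 + 4*x + 1) dx. Term by term:
    ∫_0^3 9*x^8 dx = 19683;  ∫_0^3 -18*x^7 dx = -59049/4;  ∫_0^3 -3*x^6 dx = -6561/7;
    ∫_0^3 24*x^5 dx = 2916;  ∫_0^3 -2*x^4 dx = -486/5;  ∫_0^3 -14*x^3 dx = -567/2;
    ∫_0^3 4*x dx = 18;  ∫_0^3 1 dx = 3.
  Sum: 19683 − 59049/4 − 6561/7 + 2916 − 486/5 − 567/2 + 18 + 3 = 915567/140.
  ∫_0^3 u'(x)^2 dx = ∫_0^3 (144*x^6 - 216*x^5 - 15*x^4 + 120*x^3 - 20*x^2 - 16*x + 4) dx. Term by term:
    ∫_0^3 144*x^6 dx = 314928/7;  ∫_0^3 -216*x^5 dx = -26244;  ∫_0^3 -15*x^4 dx = -729;
    ∫_0^3 120*x^3 dx = 2430;  ∫_0^3 -20*x^2 dx = -180;  ∫_0^3 -16*x dx = -72;
    ∫_0^3 4 dx = 12.
  Sum: 314928/7 − 26244 − 729 + 2430 − 180 − 72 + 12 = 141447/7.
Adding: ||u||_{H^1}^2 = 915567/140 + 141447/7 = 3744507/140.


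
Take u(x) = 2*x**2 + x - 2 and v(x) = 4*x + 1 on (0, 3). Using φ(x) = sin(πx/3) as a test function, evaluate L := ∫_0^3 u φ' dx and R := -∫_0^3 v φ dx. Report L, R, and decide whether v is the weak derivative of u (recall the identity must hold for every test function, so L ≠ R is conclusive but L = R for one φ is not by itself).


LHS = -42/π, RHS = -42/π. Yes, v = u' weakly.

u(x) = 2*x**2 + x - 2, classical derivative u'(x) = 4*x + 1.
φ(x) = sin(πx/3), so φ'(x) = π*cos(π*x/3)/3.
Note φ(0) = φ(3) = 0, so the boundary term u·φ vanishes.
LHS = ∫_0^3 u(x) φ'(x) dx = ∫_0^3 (2*π*x^2*cos(π*x/3)/3 + π*x*cos(π*x/3)/3 - 2*π*cos(π*x/3)/3) dx. Term by term:
  ∫_0^3 -2*π*cos(π*x/3)/3 dx = 0;  ∫_0^3 π*x*cos(π*x/3)/3 dx = -6/π;  ∫_0^3 2*π*x^2*cos(π*x/3)/3 dx = -36/π.
Sum: 0 − 6/π − 36/π = -42/π.
So LHS = -42/π.
∫_0^3 v(x) φ(x) dx = ∫_0^3 (4*x*sin(π*x/3) + sin(π*x/3)) dx. Term by term:
  ∫_0^3 4*x*sin(π*x/3) dx = 36/π;  ∫_0^3 sin(π*x/3) dx = 6/π.
Sum: 36/π + 6/π = 42/π.
So RHS = -∫_0^3 v(x) φ(x) dx = -42/π.
LHS = RHS, so the identity holds for this test φ.
Moreover u is smooth here and v(x) = u'(x) = 4*x + 1 pointwise, so the identity holds for every test function. Hence v is the weak derivative of u.


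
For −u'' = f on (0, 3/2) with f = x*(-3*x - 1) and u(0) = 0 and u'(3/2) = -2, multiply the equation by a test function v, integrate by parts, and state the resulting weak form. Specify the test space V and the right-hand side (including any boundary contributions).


V = {v ∈ H^1(0, 3/2) : v(0) = 0} (test functions vanish at x = 0 where u is specified); weak form: ∫_0^3/2 u'v' dx = ∫_0^3/2 (x*(-3*x - 1)) v dx − 2·v(3/2) for all v ∈ V.

Multiply both sides by a test function v and integrate from 0 to 3/2:
  ∫_0^3/2 −u''(x) v(x) dx = ∫_0^3/2 f(x) v(x) dx.
Integrate the LHS by parts once:
  ∫_0^3/2 −u'' v dx = −[u'(x) v(x)]_0^3/2 + ∫_0^3/2 u'(x) v'(x) dx.
Thus ∫_0^3/2 u'(x) v'(x) dx = ∫_0^3/2 f(x) v(x) dx + [u'(x) v(x)]_0^3/2.
Choose V so that boundary terms are either known or forced to vanish.
Mixed BC: u(0) = 0 (Dirichlet) and u'(3/2) = -2 (Neumann). Define V = {v ∈ H^1(0, 3/2) : v(0) = 0}. Then [u' v]_0^3/2 = u'(3/2)·v(3/2) − u'(0)·0 = − 2·v(3/2).
Weak formulation: find u (satisfying any essential BC) such that ∫_0^3/2 u'(x) v'(x) dx = ∫_0^3/2 f v dx − 2·v(3/2) for all v ∈ V (Dirichlet at 0 absorbed into V; Neumann datum at x = 3/2 contributes the boundary term).
Substituting f(x) = x*(-3*x - 1), the right-hand side is ∫_0^3/2 (x*(-3*x - 1)) v dx − 2·v(3/2).


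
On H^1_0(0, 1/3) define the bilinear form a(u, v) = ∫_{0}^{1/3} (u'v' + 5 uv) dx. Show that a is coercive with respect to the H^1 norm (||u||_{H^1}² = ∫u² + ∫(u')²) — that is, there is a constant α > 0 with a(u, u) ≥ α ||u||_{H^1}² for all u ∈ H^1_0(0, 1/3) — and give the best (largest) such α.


α = 1

Coercivity of a(·,·) on H^1_0(0, 1/3) means a(u, u) ≥ α ||u||_{H^1}² for every u ∈ H^1_0.
The interval has length L = 1/3, and Poincaré/coercivity depend only on L. Here a(u, u) = ∫(u')² + (5)·∫u².
Here c = 5 ≥ 1, so a(u,u) = ∫(u')² + c∫u² ≥ ∫(u')² + ∫u² = ||u||_{H^1}², i.e. α = 1 works. No larger α is possible: a(u,u) ≥ α||u||_{H^1}² means (1−α)∫(u')² ≥ (α−c)∫u², and for the modes u_n = sin(nπ(x−x₀)/L) (x₀ the left endpoint) one has ∫u_n²/∫(u_n')² = (L/(nπ))² → 0, so a(u_n,u_n)/||u_n||_{H^1}² → 1. Hence the optimal constant is α = 1.
Therefore α = 1.


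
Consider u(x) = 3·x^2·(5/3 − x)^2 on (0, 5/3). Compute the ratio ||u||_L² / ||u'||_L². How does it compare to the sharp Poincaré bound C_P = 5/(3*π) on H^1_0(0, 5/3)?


||u||_L² / ||u'||_L² = 5*sqrt(3)/18 < C_P = 5/(3*π).

u(x) = 3·x^2·(5/3 − x)^2, so u'(x) = 2*x*(3*x - 5)*(6*x - 5)/3.
u(x) = 3·x^2·(5/3 − x)^2 vanishes at x = 0 and x = 5/3, so u ∈ H^1_0(0, 5/3). Differentiate via the product rule and integrate the resulting polynomials term by term.
  ∫_0^5/3 u² dx = ∫_0^5/3 (9*x^8 - 60*x^7 + 150*x^6 - 500*x^5/3 + 625*x^4/9) dx. Term by term:
    ∫_0^5/3 9*x^8 dx = 1953125/19683;  ∫_0^5/3 -60*x^7 dx = -1953125/4374;  ∫_0^5/3 150*x^6 dx = 3906250/5103;
    ∫_0^5/3 -500*x^5/3 dx = -3906250/6561;  ∫_0^5/3 625*x^4/9 dx = 390625/2187.
  Sum: 1953125/19683 − 1953125/4374 + 3906250/5103 − 3906250/6561 + 390625/2187 = 390625/275562.
  ∫_0^5/3 (u')² dx = ∫_0^5/3 (144*x^6 - 720*x^5 + 1300*x^4 - 1000*x^3 + 2500*x^2/9) dx. Term by term:
    ∫_0^5/3 144*x^6 dx = 1250000/1701;  ∫_0^5/3 -720*x^5 dx = -625000/243;  ∫_0^5/3 1300*x^4 dx = 812500/243;
    ∫_0^5/3 -1000*x^3 dx = -156250/81;  ∫_0^5/3 2500*x^2/9 dx = 312500/729.
  Sum: 1250000/1701 − 625000/243 + 812500/243 − 156250/81 + 312500/729 = 31250/5103.
∫_0^5/3 u² dx = 390625/275562, so ||u||_L² = 625*sqrt(42)/3402.
∫_0^5/3 (u')² dx = 31250/5103, so ||u'||_L² = 125*sqrt(14)/189.
Ratio ||u||_L² / ||u'||_L² = 5*sqrt(3)/18.
Sharp Poincaré constant on H^1_0(0, 5/3) is C_P = L/π = 5/(3*π), achieved by sin(3*π/5·x).
A polynomial bump cannot attain the sharp Poincaré constant (only the first sine eigenfunction does), so the ratio is strictly less than C_P, consistent with ||u||_L² ≤ C_P ||u'||_L².


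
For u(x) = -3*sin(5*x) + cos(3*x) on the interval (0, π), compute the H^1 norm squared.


||u||_{H^1(0,π)}^2 = 122*π

u'(x) = -3*sin(3*x) - 15*cos(5*x).
Expand u² and (u')² and integrate term by term on (0, π), using: for integers n ≥ 1, ∫_0^π sin²(nx) dx = ∫_0^π cos²(nx) dx = π/2; for n ≠ n', ∫_0^π sin(nx)sin(n'x) dx = ∫_0^π cos(nx)cos(n'x) dx = 0; and by product-to-sum, ∫_0^π sin(nx)cos(n'x) dx = ½∫_0^π [sin((n+n')x) + sin((n−n')x)] dx, which is 0 when n+n' is even and 2n/(n²−n'²) when n+n' is odd (it need not vanish on (0, π)).
  u² squared terms: (-3)²·∫sin(5x)² dx = 9·π/2 = 9*π/2;  (1)²·∫cos(3x)² dx = 1·π/2 = π/2.
  u² cross terms: 2·(-3)·(1)·∫sin(5x)·cos(3x) dx = -6·(0) = 0.
  So ∫_0^π u² dx = 9*π/2 + π/2 + 0 = 5*π.
  (u')² squared terms: (-15)²·∫cos(5x)² dx = 225·π/2 = 225*π/2;  (-3)²·∫sin(3x)² dx = 9·π/2 = 9*π/2.
  (u')² cross terms: 2·(-15)·(-3)·∫cos(5x)·sin(3x) dx = 90·(0) = 0.
  So ∫_0^π (u')² dx = 225*π/2 + 9*π/2 + 0 = 117*π.
||u||_{H^1}^2 = (5*π) + (117*π) = 122*π.


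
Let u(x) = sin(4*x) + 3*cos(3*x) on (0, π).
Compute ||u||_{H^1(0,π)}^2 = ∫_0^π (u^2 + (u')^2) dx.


||u||_{H^1(0,π)}^2 = 480/7 + 107*π/2

u'(x) = -9*sin(3*x) + 4*cos(4*x).
Expand u² and (u')² and integrate term by term on (0, π), using: for integers n ≥ 1, ∫_0^π sin²(nx) dx = ∫_0^π cos²(nx) dx = π/2; for n ≠ n', ∫_0^π sin(nx)sin(n'x) dx = ∫_0^π cos(nx)cos(n'x) dx = 0; and by product-to-sum, ∫_0^π sin(nx)cos(n'x) dx = ½∫_0^π [sin((n+n')x) + sin((n−n')x)] dx, which is 0 when n+n' is even and 2n/(n²−n'²) when n+n' is odd (it need not vanish on (0, π)).
  u² squared terms: (3)²·∫cos(3x)² dx = 9·π/2 = 9*π/2;  (1)²·∫sin(4x)² dx = 1·π/2 = π/2.
  u² cross terms: 2·(3)·(1)·∫cos(3x)·sin(4x) dx = 6·(8/7) = 48/7.
  So ∫_0^π u² dx = 9*π/2 + π/2 + 48/7 = 48/7 + 5*π.
  (u')² squared terms: (-9)²·∫sin(3x)² dx = 81·π/2 = 81*π/2;  (4)²·∫cos(4x)² dx = 16·π/2 = 8*π.
  (u')² cross terms: 2·(-9)·(4)·∫sin(3x)·cos(4x) dx = -72·(-6/7) = 432/7.
  So ∫_0^π (u')² dx = 81*π/2 + 8*π + 432/7 = 432/7 + 97*π/2.
||u||_{H^1}^2 = (48/7 + 5*π) + (432/7 + 97*π/2) = 480/7 + 107*π/2.


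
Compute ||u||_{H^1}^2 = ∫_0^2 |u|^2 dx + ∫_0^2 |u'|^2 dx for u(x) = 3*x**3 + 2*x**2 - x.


||u||_{H^1}^2 = 110618/105

The H^1 norm (squared) on an interval (0, L) is
  ||u||_{H^1}^2 = ∫_0^L u(x)^2 dx + ∫_0^L u'(x)^2 dx.
Compute u'(x) = 9*x**2 + 4*x - 1.
Then u(x)^2 = 9*x**6 + 12*x**5 - 2*x**4 - 4*x**3 + x**2 and u'(x)^2 = 81*x**4 + 72*x**3 - 2*x**2 - 8*x + 1.
Integrate each monomial from 0 to 2 using ∫_0^2 c·x^n dx = c·2^(n+1)/(n+1):
  ∫_0^2 u(x)^2 dx = ∫_0^2 (9*x^6 + 12*x^5 - 2*x^4 - 4*x^3 + x^2) dx. Term by term:
    ∫_0^2 9*x^6 dx = 1152/7;  ∫_0^2 12*x^5 dx = 128;  ∫_0^2 -2*x^4 dx = -64/5;
    ∫_0^2 -4*x^3 dx = -16;  ∫_0^2 x^2 dx = 8/3.
  Sum: 1152/7 + 128 − 64/5 − 16 + 8/3 = 27976/105.
  ∫_0^2 u'(x)^2 dx = ∫_0^2 (81*x^4 + 72*x^3 - 2*x^2 - 8*x + 1) dx. Term by term:
    ∫_0^2 81*x^4 dx = 2592/5;  ∫_0^2 72*x^3 dx = 288;  ∫_0^2 -2*x^2 dx = -16/3;
    ∫_0^2 -8*x dx = -16;  ∫_0^2 1 dx = 2.
  Sum: 2592/5 + 288 − 16/3 − 16 + 2 = 11806/15.
Adding: ||u||_{H^1}^2 = 27976/105 + 11806/15 = 110618/105.


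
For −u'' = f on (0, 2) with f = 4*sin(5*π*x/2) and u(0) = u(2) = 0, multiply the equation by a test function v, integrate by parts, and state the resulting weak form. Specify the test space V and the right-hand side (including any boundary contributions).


V = H^1_0(0, 2) (so v(0) = v(2) = 0); weak form: ∫_0^2 u'v' dx = ∫_0^2 (4*sin(5*π*x/2)) v dx for all v ∈ V.

Multiply both sides by a test function v and integrate from 0 to 2:
  ∫_0^2 −u''(x) v(x) dx = ∫_0^2 f(x) v(x) dx.
Integrate the LHS by parts once:
  ∫_0^2 −u'' v dx = −[u'(x) v(x)]_0^2 + ∫_0^2 u'(x) v'(x) dx.
Thus ∫_0^2 u'(x) v'(x) dx = ∫_0^2 f(x) v(x) dx + [u'(x) v(x)]_0^2.
Choose V so that boundary terms are either known or forced to vanish.
u is Dirichlet: u(0) = u(2) = 0. Let V = H^1_0(0, 2); then v(0) = v(2) = 0, and [u' v]_0^2 = 0.
Weak formulation: find u (satisfying any essential BC) such that ∫_0^2 u'(x) v'(x) dx = ∫_0^2 f v dx for all v ∈ V.
Substituting f(x) = 4*sin(5*π*x/2), the right-hand side is ∫_0^2 (4*sin(5*π*x/2)) v dx.
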